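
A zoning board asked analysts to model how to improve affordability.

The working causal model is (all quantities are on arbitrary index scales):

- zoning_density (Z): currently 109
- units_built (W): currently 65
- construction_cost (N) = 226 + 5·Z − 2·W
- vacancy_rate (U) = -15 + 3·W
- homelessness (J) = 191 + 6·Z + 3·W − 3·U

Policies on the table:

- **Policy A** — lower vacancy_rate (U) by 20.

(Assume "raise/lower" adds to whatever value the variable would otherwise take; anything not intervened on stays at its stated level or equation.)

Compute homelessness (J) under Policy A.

560

Policy A (U − 20):
  Z = 109
  W = 65
  U = -15 + 3·65 (−20 from intervention) = 160
  J = 191 + 6·109 + 3·65 − 3·160 = 560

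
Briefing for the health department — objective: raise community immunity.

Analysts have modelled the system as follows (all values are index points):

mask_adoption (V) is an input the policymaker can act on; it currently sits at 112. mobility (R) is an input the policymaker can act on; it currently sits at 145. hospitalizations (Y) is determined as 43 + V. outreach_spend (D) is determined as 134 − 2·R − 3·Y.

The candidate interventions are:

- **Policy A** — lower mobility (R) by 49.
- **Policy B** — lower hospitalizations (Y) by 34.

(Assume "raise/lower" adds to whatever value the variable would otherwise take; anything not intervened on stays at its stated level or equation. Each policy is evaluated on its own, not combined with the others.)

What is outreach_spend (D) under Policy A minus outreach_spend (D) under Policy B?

Policy A (R − 49):
  V = 112
  R = 145 − 49 = 96
  Y = 43 + 112 = 155
  D = 134 − 2·96 − 3·155 = -523
Policy B (Y − 34):
  V = 112
  R = 145
  Y = 43 + 112 (−34 from intervention) = 121
  D = 134 − 2·145 − 3·121 = -519
D: -523 − (-519) = -4

-4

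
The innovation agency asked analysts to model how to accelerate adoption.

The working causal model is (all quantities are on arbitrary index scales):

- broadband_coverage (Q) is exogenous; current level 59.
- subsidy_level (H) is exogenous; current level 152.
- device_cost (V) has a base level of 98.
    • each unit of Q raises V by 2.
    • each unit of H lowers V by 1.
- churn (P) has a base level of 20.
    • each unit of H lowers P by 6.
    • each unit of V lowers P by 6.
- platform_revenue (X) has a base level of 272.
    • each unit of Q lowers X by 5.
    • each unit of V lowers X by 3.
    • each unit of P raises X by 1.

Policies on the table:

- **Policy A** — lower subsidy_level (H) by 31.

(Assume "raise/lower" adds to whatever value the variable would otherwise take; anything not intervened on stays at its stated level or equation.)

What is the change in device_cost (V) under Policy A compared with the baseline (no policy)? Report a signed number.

Baseline:
  Q = 59
  H = 152
  V = 98 + 2·59 − 152 = 64
Policy A (H − 31):
  Q = 59
  H = 152 − 31 = 121
  V = 98 + 2·59 − 121 = 95
Change in V: 95 − 64 = 31

31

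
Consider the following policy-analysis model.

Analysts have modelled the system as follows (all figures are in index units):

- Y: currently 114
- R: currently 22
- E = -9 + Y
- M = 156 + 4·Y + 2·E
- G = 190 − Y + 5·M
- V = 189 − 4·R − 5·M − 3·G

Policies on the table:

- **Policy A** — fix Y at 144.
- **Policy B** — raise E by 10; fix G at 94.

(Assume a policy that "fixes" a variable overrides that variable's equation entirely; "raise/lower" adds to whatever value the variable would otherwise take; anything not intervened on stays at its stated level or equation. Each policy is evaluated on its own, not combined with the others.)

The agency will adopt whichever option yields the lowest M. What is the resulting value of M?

842

Policy A (Y := 144):
  Y = 144
  E = -9 + 144 = 135
  M = 156 + 4·144 + 2·135 = 1002
Policy B (E + 10, G := 94):
  Y = 114
  E = -9 + 114 (+10 from intervention) = 115
  M = 156 + 4·114 + 2·115 = 842
Comparing — Policy A: M=1002, Policy B: M=842. Lowest is 842 (Policy B).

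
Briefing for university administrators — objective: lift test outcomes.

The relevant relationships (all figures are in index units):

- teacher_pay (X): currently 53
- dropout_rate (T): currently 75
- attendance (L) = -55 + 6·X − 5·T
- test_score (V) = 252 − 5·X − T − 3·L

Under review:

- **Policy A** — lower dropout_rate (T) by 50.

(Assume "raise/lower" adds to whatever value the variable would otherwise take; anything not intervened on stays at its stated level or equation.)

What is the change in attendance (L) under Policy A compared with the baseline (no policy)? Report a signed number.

250

Baseline:
  X = 53
  T = 75
  L = -55 + 6·53 − 5·75 = -112
Policy A (T − 50):
  X = 53
  T = 75 − 50 = 25
  L = -55 + 6·53 − 5·25 = 138
Change in L: 138 − (-112) = 250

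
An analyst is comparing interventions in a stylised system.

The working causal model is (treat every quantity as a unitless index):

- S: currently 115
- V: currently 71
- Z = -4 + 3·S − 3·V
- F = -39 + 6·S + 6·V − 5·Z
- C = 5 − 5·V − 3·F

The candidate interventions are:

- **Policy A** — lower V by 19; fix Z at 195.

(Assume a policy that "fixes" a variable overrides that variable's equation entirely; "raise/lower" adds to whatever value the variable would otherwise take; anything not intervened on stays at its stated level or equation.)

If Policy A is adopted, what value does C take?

-219

Policy A (V − 19, Z := 195):
  S = 115
  V = 71 − 19 = 52
  Z = 195
  F = -39 + 6·115 + 6·52 − 5·195 = -12
  C = 5 − 5·52 − 3·(-12) = -219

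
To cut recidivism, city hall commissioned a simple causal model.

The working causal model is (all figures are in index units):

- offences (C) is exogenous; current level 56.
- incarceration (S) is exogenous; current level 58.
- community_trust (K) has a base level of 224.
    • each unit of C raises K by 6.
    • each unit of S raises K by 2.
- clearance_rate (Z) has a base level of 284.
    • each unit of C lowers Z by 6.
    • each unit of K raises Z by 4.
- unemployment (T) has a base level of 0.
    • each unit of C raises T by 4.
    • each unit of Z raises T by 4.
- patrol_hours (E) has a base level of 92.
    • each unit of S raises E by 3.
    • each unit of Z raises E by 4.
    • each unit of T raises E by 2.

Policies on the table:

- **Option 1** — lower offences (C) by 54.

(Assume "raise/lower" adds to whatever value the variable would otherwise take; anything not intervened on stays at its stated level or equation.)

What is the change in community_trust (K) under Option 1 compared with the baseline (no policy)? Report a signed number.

-324

Baseline:
  C = 56
  S = 58
  K = 224 + 6·56 + 2·58 = 676
Option 1 (C − 54):
  C = 56 − 54 = 2
  S = 58
  K = 224 + 6·2 + 2·58 = 352
Change in K: 352 − 676 = -324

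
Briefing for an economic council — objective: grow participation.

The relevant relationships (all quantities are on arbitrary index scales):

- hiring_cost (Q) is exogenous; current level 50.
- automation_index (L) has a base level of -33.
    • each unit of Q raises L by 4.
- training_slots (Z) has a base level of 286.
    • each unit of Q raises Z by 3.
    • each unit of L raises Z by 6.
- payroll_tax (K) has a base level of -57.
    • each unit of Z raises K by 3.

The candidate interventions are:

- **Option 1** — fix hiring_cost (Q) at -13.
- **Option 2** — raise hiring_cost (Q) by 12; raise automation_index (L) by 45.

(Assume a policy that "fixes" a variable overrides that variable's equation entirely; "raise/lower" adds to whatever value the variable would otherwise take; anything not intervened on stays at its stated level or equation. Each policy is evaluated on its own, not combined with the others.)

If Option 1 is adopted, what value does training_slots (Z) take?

-263

Option 1 (Q := -13):
  Q = -13
  L = -33 + 4·(-13) = -85
  Z = 286 + 3·(-13) + 6·(-85) = -263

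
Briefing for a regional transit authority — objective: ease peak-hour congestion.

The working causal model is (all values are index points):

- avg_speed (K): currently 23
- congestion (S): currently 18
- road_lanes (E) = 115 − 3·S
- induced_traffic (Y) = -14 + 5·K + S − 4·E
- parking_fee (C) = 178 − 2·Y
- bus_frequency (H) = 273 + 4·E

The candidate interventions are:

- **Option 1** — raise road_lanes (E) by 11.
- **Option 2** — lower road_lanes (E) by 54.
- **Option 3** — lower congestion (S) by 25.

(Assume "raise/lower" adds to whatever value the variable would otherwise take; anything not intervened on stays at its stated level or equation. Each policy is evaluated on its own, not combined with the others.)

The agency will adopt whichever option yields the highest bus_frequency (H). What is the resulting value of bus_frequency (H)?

817

Option 1 (E + 11):
  S = 18
  E = 115 − 3·18 (+11 from intervention) = 72
  H = 273 + 4·72 = 561
Option 2 (E − 54):
  S = 18
  E = 115 − 3·18 (−54 from intervention) = 7
  H = 273 + 4·7 = 301
Option 3 (S − 25):
  S = 18 − 25 = -7
  E = 115 − 3·(-7) = 136
  H = 273 + 4·136 = 817
Comparing — Option 1: H=561, Option 2: H=301, Option 3: H=817. Highest is 817 (Option 3).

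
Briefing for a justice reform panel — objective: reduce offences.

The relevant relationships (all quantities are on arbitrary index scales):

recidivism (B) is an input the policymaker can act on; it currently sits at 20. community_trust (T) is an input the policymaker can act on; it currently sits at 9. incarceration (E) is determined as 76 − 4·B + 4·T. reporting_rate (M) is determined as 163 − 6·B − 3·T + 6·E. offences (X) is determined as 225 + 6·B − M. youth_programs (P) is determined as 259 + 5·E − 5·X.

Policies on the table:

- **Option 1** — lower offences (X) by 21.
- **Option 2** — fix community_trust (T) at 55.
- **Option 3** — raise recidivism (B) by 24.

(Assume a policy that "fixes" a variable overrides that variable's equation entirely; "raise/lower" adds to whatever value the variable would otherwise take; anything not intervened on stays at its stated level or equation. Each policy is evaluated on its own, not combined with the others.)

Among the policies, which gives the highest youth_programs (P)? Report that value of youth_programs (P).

5484

Option 1 (X − 21):
  B = 20
  T = 9
  E = 76 − 4·20 + 4·9 = 32
  M = 163 − 6·20 − 3·9 + 6·32 = 208
  X = 225 + 6·20 − 208 (−21 from intervention) = 116
  P = 259 + 5·32 − 5·116 = -161
Option 2 (T := 55):
  B = 20
  T = 55
  E = 76 − 4·20 + 4·55 = 216
  M = 163 − 6·20 − 3·55 + 6·216 = 1174
  X = 225 + 6·20 − 1174 = -829
  P = 259 + 5·216 − 5·(-829) = 5484
Option 3 (B + 24):
  B = 20 + 24 = 44
  T = 9
  E = 76 − 4·44 + 4·9 = -64
  M = 163 − 6·44 − 3·9 + 6·(-64) = -512
  X = 225 + 6·44 − (-512) = 1001
  P = 259 + 5·(-64) − 5·1001 = -5066
Comparing — Option 1: P=-161, Option 2: P=5484, Option 3: P=-5066. Highest is 5484 (Option 2).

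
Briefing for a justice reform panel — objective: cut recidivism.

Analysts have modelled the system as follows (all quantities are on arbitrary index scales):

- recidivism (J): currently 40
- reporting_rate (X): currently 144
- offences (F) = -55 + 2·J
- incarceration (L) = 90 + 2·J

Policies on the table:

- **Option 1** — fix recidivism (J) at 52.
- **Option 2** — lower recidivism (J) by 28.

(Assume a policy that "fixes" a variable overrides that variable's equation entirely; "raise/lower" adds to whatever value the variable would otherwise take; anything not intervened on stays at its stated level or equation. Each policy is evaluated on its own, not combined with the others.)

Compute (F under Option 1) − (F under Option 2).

80

Option 1 (J := 52):
  J = 52
  F = -55 + 2·52 = 49
Option 2 (J − 28):
  J = 40 − 28 = 12
  F = -55 + 2·12 = -31
F: 49 − (-31) = 80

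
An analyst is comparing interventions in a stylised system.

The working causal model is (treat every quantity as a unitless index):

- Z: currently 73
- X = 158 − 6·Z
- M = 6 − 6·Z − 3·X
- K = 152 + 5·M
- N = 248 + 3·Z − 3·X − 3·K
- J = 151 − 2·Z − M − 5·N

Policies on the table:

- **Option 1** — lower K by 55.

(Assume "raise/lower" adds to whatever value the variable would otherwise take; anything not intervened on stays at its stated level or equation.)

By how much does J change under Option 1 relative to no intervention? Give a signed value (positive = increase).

Baseline:
  Z = 73
  X = 158 − 6·73 = -280
  M = 6 − 6·73 − 3·(-280) = 408
  K = 152 + 5·408 = 2192
  N = 248 + 3·73 − 3·(-280) − 3·2192 = -5269
  J = 151 − 2·73 − 408 − 5·(-5269) = 25942
Option 1 (K − 55):
  Z = 73
  X = 158 − 6·73 = -280
  M = 6 − 6·73 − 3·(-280) = 408
  K = 152 + 5·408 (−55 from intervention) = 2137
  N = 248 + 3·73 − 3·(-280) − 3·2137 = -5104
  J = 151 − 2·73 − 408 − 5·(-5104) = 25117
Change in J: 25117 − 25942 = -825

-825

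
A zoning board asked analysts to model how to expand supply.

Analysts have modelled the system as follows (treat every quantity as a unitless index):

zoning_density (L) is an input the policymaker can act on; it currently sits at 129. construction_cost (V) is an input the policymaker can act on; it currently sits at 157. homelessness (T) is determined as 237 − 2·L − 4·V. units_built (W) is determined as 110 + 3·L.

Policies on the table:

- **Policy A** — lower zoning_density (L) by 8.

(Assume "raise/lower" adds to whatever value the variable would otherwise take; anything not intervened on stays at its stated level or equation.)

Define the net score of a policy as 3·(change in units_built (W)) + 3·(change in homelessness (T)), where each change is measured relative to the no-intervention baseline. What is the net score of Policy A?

-24

Baseline:
  L = 129
  V = 157
  T = 237 − 2·129 − 4·157 = -649
  W = 110 + 3·129 = 497
Policy A (L − 8):
  L = 129 − 8 = 121
  V = 157
  T = 237 − 2·121 − 4·157 = -633
  W = 110 + 3·121 = 473
ΔW = 473 − 497 = -24; ΔT = -633 − (-649) = 16
Score = 3·(-24) + 3·16 = -24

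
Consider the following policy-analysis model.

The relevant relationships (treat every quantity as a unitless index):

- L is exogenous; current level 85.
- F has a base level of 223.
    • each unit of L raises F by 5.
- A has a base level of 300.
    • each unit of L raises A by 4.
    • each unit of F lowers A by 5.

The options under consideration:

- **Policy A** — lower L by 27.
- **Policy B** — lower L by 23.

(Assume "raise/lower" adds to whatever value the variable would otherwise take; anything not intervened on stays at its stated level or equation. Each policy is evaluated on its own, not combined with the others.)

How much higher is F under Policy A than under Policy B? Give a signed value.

Policy A (L − 27):
  L = 85 − 27 = 58
  F = 223 + 5·58 = 513
Policy B (L − 23):
  L = 85 − 23 = 62
  F = 223 + 5·62 = 533
F: 513 − 533 = -20

-20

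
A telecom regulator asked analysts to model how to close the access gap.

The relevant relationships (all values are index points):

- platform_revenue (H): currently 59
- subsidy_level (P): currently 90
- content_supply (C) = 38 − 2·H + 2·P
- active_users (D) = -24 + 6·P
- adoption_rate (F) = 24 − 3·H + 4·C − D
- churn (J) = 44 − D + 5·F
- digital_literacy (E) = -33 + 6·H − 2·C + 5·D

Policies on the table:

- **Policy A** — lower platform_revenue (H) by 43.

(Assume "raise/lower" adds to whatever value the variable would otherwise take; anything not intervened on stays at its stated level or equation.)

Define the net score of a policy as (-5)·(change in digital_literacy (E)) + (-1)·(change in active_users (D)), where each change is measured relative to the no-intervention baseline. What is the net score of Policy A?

2150

Baseline:
  H = 59
  P = 90
  C = 38 − 2·59 + 2·90 = 100
  D = -24 + 6·90 = 516
  E = -33 + 6·59 − 2·100 + 5·516 = 2701
Policy A (H − 43):
  H = 59 − 43 = 16
  P = 90
  C = 38 − 2·16 + 2·90 = 186
  D = -24 + 6·90 = 516
  E = -33 + 6·16 − 2·186 + 5·516 = 2271
ΔE = 2271 − 2701 = -430; ΔD = 516 − 516 = 0
Score = (-5)·(-430) + (-1)·0 = 2150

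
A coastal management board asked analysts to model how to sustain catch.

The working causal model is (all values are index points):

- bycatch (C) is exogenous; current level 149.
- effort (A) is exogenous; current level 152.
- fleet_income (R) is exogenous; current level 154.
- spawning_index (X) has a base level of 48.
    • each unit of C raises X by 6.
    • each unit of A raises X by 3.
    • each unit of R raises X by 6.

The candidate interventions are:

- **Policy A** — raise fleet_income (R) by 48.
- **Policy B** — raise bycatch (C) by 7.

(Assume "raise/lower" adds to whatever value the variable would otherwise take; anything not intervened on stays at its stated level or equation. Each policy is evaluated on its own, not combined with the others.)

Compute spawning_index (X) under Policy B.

Policy B (C + 7):
  C = 149 + 7 = 156
  A = 152
  R = 154
  X = 48 + 6·156 + 3·152 + 6·154 = 2364

2364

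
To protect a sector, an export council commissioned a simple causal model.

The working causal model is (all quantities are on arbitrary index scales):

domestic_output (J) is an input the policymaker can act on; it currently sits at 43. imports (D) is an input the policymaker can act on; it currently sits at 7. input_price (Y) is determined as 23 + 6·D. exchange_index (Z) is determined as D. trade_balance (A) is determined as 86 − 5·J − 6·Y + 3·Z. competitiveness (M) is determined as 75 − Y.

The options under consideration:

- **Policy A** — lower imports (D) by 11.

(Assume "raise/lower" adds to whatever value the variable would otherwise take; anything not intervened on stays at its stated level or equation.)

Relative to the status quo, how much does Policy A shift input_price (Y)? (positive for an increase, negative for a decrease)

-66

Baseline:
  D = 7
  Y = 23 + 6·7 = 65
Policy A (D − 11):
  D = 7 − 11 = -4
  Y = 23 + 6·(-4) = -1
Change in Y: -1 − 65 = -66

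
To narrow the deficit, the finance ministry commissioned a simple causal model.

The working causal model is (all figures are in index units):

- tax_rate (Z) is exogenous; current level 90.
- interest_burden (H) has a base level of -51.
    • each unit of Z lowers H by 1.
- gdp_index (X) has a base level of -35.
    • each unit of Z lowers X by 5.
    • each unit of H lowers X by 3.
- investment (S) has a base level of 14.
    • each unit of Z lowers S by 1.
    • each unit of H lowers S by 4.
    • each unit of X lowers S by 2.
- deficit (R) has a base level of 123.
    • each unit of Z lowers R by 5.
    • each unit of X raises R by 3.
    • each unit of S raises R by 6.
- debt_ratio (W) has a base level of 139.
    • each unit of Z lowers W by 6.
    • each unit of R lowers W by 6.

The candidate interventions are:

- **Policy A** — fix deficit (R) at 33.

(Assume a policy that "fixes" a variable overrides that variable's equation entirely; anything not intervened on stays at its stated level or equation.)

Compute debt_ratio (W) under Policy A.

Policy A (R := 33):
  Z = 90
  H = -51 − 90 = -141
  X = -35 − 5·90 − 3·(-141) = -62
  S = 14 − 90 − 4·(-141) − 2·(-62) = 612
  R = 33
  W = 139 − 6·90 − 6·33 = -599

-599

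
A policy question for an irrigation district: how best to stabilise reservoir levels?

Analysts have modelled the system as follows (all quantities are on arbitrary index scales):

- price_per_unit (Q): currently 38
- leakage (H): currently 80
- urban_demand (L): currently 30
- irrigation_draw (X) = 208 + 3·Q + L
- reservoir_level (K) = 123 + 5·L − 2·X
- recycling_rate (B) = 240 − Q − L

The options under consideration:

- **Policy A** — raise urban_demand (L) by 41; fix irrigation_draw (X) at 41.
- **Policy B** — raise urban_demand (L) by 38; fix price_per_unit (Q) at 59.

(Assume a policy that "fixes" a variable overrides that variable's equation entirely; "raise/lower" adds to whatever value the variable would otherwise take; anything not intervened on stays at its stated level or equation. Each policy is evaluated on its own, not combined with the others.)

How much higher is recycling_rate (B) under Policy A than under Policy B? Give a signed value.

Policy A (L + 41, X := 41):
  Q = 38
  L = 30 + 41 = 71
  B = 240 − 38 − 71 = 131
Policy B (L + 38, Q := 59):
  Q = 59
  L = 30 + 38 = 68
  B = 240 − 59 − 68 = 113
B: 131 − 113 = 18

18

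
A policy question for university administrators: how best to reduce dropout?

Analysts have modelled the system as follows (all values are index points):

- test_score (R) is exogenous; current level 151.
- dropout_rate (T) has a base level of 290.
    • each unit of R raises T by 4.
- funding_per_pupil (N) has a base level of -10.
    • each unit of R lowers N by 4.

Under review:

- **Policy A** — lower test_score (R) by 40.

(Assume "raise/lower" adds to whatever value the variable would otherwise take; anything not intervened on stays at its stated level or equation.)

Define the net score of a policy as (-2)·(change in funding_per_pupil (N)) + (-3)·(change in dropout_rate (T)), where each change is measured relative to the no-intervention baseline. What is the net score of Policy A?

Baseline:
  R = 151
  T = 290 + 4·151 = 894
  N = -10 − 4·151 = -614
Policy A (R − 40):
  R = 151 − 40 = 111
  T = 290 + 4·111 = 734
  N = -10 − 4·111 = -454
ΔN = -454 − (-614) = 160; ΔT = 734 − 894 = -160
Score = (-2)·160 + (-3)·(-160) = 160

160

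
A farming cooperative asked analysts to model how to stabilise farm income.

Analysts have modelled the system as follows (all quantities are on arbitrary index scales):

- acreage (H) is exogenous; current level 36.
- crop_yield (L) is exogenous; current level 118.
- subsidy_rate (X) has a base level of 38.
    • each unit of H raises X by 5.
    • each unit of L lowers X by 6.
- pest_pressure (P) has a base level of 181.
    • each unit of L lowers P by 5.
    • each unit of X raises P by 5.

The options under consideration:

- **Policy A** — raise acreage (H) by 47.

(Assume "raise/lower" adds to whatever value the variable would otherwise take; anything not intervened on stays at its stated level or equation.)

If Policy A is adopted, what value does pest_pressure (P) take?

Policy A (H + 47):
  H = 36 + 47 = 83
  L = 118
  X = 38 + 5·83 − 6·118 = -255
  P = 181 − 5·118 + 5·(-255) = -1684

-1684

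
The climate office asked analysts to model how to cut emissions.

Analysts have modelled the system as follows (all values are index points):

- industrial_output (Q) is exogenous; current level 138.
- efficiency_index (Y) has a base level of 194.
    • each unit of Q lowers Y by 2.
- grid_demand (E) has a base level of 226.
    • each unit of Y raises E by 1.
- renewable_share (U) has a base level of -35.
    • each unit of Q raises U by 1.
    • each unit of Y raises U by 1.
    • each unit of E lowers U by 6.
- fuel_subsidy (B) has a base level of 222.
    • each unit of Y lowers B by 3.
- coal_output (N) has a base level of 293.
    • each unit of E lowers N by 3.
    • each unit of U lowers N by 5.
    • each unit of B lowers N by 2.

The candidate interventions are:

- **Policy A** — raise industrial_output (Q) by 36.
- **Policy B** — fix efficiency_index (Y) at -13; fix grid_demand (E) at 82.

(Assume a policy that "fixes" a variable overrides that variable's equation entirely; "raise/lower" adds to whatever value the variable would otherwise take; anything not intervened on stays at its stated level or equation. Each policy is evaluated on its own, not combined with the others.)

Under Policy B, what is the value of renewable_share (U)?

-402

Policy B (Y := -13, E := 82):
  Q = 138
  Y = -13
  E = 82
  U = -35 + 138 + (-13) − 6·82 = -402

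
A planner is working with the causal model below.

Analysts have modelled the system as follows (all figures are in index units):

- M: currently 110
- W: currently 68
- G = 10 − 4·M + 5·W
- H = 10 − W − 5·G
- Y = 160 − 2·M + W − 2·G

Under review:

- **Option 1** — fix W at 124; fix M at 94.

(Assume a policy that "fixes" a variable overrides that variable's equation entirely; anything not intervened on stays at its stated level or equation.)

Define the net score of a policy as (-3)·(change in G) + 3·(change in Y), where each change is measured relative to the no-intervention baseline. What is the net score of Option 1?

-2832

Baseline:
  M = 110
  W = 68
  G = 10 − 4·110 + 5·68 = -90
  Y = 160 − 2·110 + 68 − 2·(-90) = 188
Option 1 (W := 124, M := 94):
  M = 94
  W = 124
  G = 10 − 4·94 + 5·124 = 254
  Y = 160 − 2·94 + 124 − 2·254 = -412
ΔG = 254 − (-90) = 344; ΔY = -412 − 188 = -600
Score = (-3)·344 + 3·(-600) = -2832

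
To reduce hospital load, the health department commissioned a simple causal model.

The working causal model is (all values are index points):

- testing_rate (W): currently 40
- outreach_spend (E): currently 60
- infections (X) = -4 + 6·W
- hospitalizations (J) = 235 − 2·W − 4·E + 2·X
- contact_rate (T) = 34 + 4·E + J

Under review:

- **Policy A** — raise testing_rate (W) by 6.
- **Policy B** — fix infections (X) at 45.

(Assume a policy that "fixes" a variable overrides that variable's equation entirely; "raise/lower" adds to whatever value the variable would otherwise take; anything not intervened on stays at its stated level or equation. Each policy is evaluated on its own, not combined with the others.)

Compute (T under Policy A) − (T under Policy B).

442

Policy A (W + 6):
  W = 40 + 6 = 46
  E = 60
  X = -4 + 6·46 = 272
  J = 235 − 2·46 − 4·60 + 2·272 = 447
  T = 34 + 4·60 + 447 = 721
Policy B (X := 45):
  W = 40
  E = 60
  X = 45
  J = 235 − 2·40 − 4·60 + 2·45 = 5
  T = 34 + 4·60 + 5 = 279
T: 721 − 279 = 442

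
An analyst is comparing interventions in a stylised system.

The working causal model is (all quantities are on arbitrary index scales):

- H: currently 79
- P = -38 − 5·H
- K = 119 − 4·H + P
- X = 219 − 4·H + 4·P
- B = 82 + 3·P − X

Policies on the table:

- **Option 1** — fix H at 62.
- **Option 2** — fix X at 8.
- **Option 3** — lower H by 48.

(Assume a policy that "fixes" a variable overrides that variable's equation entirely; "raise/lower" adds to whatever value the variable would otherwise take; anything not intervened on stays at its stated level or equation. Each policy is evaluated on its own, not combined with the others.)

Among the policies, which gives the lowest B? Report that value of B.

-1225

Option 1 (H := 62):
  H = 62
  P = -38 − 5·62 = -348
  X = 219 − 4·62 + 4·(-348) = -1421
  B = 82 + 3·(-348) − (-1421) = 459
Option 2 (X := 8):
  H = 79
  P = -38 − 5·79 = -433
  X = 8
  B = 82 + 3·(-433) − 8 = -1225
Option 3 (H − 48):
  H = 79 − 48 = 31
  P = -38 − 5·31 = -193
  X = 219 − 4·31 + 4·(-193) = -677
  B = 82 + 3·(-193) − (-677) = 180
Comparing — Option 1: B=459, Option 2: B=-1225, Option 3: B=180. Lowest is -1225 (Option 2).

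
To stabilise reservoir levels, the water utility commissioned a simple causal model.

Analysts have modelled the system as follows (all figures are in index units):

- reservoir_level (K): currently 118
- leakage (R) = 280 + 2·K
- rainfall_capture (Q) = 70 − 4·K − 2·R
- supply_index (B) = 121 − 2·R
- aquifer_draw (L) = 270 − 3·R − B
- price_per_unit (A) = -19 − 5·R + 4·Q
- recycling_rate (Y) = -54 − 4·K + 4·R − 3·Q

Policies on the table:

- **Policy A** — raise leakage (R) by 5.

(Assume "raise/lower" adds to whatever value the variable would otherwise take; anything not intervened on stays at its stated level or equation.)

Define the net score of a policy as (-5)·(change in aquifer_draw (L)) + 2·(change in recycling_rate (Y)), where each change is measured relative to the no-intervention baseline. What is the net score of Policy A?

125

Baseline:
  K = 118
  R = 280 + 2·118 = 516
  Q = 70 − 4·118 − 2·516 = -1434
  B = 121 − 2·516 = -911
  L = 270 − 3·516 − (-911) = -367
  Y = -54 − 4·118 + 4·516 − 3·(-1434) = 5840
Policy A (R + 5):
  K = 118
  R = 280 + 2·118 (+5 from intervention) = 521
  Q = 70 − 4·118 − 2·521 = -1444
  B = 121 − 2·521 = -921
  L = 270 − 3·521 − (-921) = -372
  Y = -54 − 4·118 + 4·521 − 3·(-1444) = 5890
ΔL = -372 − (-367) = -5; ΔY = 5890 − 5840 = 50
Score = (-5)·(-5) + 2·50 = 125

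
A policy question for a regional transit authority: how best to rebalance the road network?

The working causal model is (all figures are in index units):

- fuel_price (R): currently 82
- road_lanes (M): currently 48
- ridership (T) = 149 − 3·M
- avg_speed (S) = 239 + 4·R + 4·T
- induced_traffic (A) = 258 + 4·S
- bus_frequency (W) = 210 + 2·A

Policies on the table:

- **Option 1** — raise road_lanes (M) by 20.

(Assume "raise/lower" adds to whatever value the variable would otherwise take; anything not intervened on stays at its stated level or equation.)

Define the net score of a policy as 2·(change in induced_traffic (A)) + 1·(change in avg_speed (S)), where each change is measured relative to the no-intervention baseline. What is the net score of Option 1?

Baseline:
  R = 82
  M = 48
  T = 149 − 3·48 = 5
  S = 239 + 4·82 + 4·5 = 587
  A = 258 + 4·587 = 2606
Option 1 (M + 20):
  R = 82
  M = 48 + 20 = 68
  T = 149 − 3·68 = -55
  S = 239 + 4·82 + 4·(-55) = 347
  A = 258 + 4·347 = 1646
ΔA = 1646 − 2606 = -960; ΔS = 347 − 587 = -240
Score = 2·(-960) + 1·(-240) = -2160

-2160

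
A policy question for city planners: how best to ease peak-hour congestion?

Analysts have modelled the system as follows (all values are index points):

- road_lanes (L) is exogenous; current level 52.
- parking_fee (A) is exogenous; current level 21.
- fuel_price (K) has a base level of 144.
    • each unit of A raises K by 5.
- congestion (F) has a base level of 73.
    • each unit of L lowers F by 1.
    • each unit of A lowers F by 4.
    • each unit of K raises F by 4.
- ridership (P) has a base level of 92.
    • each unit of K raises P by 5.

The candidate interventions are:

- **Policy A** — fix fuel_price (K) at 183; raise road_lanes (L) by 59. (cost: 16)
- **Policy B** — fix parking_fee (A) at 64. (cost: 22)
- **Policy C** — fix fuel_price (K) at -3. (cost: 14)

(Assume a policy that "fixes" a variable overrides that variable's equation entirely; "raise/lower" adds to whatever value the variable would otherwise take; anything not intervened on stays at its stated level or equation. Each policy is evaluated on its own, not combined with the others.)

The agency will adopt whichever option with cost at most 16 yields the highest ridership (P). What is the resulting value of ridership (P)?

Policy A (K := 183, L + 59):
  A = 21
  K = 183
  P = 92 + 5·183 = 1007
Policy C (K := -3):
  A = 21
  K = -3
  P = 92 + 5·(-3) = 77
Comparing — Policy A: P=1007, Policy C: P=77. Highest is 1007 (Policy A).

1007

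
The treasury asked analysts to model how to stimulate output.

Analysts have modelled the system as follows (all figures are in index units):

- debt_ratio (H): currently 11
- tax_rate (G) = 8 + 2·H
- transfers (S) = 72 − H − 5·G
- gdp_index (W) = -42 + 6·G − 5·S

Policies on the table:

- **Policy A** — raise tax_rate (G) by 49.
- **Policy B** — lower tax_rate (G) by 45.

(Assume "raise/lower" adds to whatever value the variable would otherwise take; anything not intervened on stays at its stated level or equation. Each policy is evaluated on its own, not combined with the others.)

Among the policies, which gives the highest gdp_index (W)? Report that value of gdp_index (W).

Policy A (G + 49):
  H = 11
  G = 8 + 2·11 (+49 from intervention) = 79
  S = 72 − 11 − 5·79 = -334
  W = -42 + 6·79 − 5·(-334) = 2102
Policy B (G − 45):
  H = 11
  G = 8 + 2·11 (−45 from intervention) = -15
  S = 72 − 11 − 5·(-15) = 136
  W = -42 + 6·(-15) − 5·136 = -812
Comparing — Policy A: W=2102, Policy B: W=-812. Highest is 2102 (Policy A).

2102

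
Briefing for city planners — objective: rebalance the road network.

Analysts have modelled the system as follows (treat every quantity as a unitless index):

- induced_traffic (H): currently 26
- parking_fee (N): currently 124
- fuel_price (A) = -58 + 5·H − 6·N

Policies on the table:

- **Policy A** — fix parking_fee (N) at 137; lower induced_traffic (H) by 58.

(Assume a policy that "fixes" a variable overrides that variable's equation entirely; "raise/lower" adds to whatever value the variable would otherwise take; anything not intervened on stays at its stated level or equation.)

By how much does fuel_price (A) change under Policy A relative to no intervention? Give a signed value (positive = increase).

Baseline:
  H = 26
  N = 124
  A = -58 + 5·26 − 6·124 = -672
Policy A (N := 137, H − 58):
  H = 26 − 58 = -32
  N = 137
  A = -58 + 5·(-32) − 6·137 = -1040
Change in A: -1040 − (-672) = -368

-368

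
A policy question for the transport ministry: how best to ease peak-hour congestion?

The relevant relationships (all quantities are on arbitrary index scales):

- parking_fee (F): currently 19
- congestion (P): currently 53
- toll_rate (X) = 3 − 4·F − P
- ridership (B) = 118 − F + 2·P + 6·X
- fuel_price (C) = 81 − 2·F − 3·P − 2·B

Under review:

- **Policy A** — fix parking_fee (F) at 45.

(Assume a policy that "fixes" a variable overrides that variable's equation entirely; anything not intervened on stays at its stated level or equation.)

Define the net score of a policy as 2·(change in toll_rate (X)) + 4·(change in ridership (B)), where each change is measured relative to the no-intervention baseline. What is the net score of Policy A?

Baseline:
  F = 19
  P = 53
  X = 3 − 4·19 − 53 = -126
  B = 118 − 19 + 2·53 + 6·(-126) = -551
Policy A (F := 45):
  F = 45
  P = 53
  X = 3 − 4·45 − 53 = -230
  B = 118 − 45 + 2·53 + 6·(-230) = -1201
ΔX = -230 − (-126) = -104; ΔB = -1201 − (-551) = -650
Score = 2·(-104) + 4·(-650) = -2808

-2808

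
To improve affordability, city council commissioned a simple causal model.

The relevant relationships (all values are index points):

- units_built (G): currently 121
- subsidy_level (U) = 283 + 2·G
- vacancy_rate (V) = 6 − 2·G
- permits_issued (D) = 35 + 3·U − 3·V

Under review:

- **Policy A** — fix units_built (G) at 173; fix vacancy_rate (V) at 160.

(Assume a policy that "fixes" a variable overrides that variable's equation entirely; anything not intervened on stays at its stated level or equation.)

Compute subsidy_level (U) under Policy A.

629

Policy A (G := 173, V := 160):
  G = 173
  U = 283 + 2·173 = 629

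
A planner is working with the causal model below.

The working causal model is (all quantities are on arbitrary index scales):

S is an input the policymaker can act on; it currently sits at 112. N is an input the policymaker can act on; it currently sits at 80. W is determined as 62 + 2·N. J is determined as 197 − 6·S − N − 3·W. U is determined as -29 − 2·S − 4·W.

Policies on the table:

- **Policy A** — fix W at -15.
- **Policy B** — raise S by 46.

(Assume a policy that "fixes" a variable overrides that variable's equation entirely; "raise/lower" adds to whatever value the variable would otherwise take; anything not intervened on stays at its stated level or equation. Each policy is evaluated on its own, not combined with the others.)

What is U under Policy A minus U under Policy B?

Policy A (W := -15):
  S = 112
  N = 80
  W = -15
  U = -29 − 2·112 − 4·(-15) = -193
Policy B (S + 46):
  S = 112 + 46 = 158
  N = 80
  W = 62 + 2·80 = 222
  U = -29 − 2·158 − 4·222 = -1233
U: -193 − (-1233) = 1040

1040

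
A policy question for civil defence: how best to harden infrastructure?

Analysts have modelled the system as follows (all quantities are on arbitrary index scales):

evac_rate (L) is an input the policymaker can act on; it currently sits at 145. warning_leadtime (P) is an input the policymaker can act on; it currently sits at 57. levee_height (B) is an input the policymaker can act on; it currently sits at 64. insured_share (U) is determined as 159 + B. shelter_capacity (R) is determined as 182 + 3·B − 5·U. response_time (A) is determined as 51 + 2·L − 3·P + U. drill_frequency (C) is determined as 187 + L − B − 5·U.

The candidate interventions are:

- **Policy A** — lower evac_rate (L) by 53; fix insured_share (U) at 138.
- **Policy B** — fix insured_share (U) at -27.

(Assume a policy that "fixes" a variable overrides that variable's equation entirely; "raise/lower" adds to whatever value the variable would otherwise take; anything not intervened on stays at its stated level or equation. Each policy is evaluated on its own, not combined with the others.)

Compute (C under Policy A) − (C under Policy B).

-878

Policy A (L − 53, U := 138):
  L = 145 − 53 = 92
  B = 64
  U = 138
  C = 187 + 92 − 64 − 5·138 = -475
Policy B (U := -27):
  L = 145
  B = 64
  U = -27
  C = 187 + 145 − 64 − 5·(-27) = 403
C: -475 − 403 = -878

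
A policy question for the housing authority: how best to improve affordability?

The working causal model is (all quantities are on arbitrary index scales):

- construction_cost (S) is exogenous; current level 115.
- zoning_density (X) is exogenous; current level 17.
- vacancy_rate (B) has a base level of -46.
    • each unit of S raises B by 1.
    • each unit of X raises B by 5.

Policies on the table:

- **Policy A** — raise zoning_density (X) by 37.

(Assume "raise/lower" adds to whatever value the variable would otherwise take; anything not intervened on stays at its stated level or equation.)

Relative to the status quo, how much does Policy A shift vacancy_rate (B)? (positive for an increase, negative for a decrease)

185

Baseline:
  S = 115
  X = 17
  B = -46 + 115 + 5·17 = 154
Policy A (X + 37):
  S = 115
  X = 17 + 37 = 54
  B = -46 + 115 + 5·54 = 339
Change in B: 339 − 154 = 185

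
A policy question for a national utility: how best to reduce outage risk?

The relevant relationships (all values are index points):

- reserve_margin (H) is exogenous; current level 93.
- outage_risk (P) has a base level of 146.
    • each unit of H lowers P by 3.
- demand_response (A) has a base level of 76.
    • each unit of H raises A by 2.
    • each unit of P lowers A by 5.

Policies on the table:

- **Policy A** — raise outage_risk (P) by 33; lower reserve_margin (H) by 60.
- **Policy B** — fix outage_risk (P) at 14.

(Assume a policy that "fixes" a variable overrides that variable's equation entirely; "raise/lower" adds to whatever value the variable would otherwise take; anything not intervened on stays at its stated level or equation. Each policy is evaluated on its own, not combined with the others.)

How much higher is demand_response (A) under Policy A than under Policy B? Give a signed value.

Policy A (P + 33, H − 60):
  H = 93 − 60 = 33
  P = 146 − 3·33 (+33 from intervention) = 80
  A = 76 + 2·33 − 5·80 = -258
Policy B (P := 14):
  H = 93
  P = 14
  A = 76 + 2·93 − 5·14 = 192
A: -258 − 192 = -450

-450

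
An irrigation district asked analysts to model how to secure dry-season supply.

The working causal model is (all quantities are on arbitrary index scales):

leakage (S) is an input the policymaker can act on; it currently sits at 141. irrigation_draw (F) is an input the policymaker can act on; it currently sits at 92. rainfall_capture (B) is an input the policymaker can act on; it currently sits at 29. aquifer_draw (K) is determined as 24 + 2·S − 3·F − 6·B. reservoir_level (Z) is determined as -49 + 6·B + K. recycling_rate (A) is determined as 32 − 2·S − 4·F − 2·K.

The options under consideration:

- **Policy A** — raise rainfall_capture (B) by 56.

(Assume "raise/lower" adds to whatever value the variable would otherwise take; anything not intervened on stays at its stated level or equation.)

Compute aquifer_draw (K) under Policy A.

Policy A (B + 56):
  S = 141
  F = 92
  B = 29 + 56 = 85
  K = 24 + 2·141 − 3·92 − 6·85 = -480

-480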